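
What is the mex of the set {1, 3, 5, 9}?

0 is not in the set, so the mex is 0.

0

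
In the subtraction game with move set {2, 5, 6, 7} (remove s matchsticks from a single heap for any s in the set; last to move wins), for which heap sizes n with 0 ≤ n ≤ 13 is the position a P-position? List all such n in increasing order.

Build the Grundy sequence with g(k) = mex{g(k−s) : s ∈ {2, 5, 6, 7}, s ≤ k}:
g(0) = mex{} = 0
g(1) = mex{} = 0
g(2) = mex{0} = 1
g(3) = mex{0} = 1
g(4) = mex{1} = 0
g(5) = mex{0,1} = 2
g(6) = mex{0} = 1
g(7) = mex{0,1,2} = 3
g(8) = mex{0,1} = 2
g(9) = mex{0,1,3} = 2
g(10) = mex{0,1,2} = 3
g(11) = mex{0,1,2} = 3
g(12) = mex{1,2,3} = 0
g(13) = mex{1,2,3} = 0
The P-positions (g = 0) in 0..13 are 0, 1, 4, 12, 13.

0, 1, 4, 12, 13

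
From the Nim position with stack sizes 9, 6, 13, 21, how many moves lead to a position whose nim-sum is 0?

Compute the nim-sum pairwise:
9 ⊕ 6 = 15
15 ⊕ 13 = 2
2 ⊕ 21 = 23
The overall nim-sum is X = 23. A stack of size p has a winning move iff p XOR X < p (reduce it to p XOR X).
  9: 9 XOR 23 = 30 ≥ 9 — no move.
  6: 6 XOR 23 = 17 ≥ 6 — no move.
  13: 13 XOR 23 = 26 ≥ 13 — no move.
  21: 21 XOR 23 = 2 < 21 — winning move (to 2).
That gives 1 winning move.

1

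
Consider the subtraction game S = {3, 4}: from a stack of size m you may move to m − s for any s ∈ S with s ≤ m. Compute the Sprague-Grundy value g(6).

2

Compute g(0), g(1), … for moves {3, 4}:
g(0) = mex{} = 0
g(1) = mex{} = 0
g(2) = mex{} = 0
g(3) = mex{0} = 1
g(4) = mex{0} = 1
g(5) = mex{0} = 1
g(6) = mex{0,1} = 2
So g(6) = 2.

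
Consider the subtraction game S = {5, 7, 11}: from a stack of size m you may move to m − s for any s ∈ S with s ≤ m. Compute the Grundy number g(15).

3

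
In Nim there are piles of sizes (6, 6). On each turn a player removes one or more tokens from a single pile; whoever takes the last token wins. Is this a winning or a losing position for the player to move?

Losing position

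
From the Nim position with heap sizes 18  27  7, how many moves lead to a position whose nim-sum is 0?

Compute the nim-sum pairwise:
18 ^ 27 = 9
9 ^ 7 = 14
The overall nim-sum is X = 14. A heap of size p has a winning move iff p XOR X < p (reduce it to p XOR X).
  18: 18 XOR 14 = 28 ≥ 18 — no move.
  27: 27 XOR 14 = 21 < 27 — winning move (to 21).
  7: 7 XOR 14 = 9 ≥ 7 — no move.
That gives 1 winning move.

1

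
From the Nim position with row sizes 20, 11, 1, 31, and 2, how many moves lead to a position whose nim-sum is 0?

Compute the nim-sum pairwise:
20 ^ 11 = 31
31 ^ 1 = 30
30 ^ 31 = 1
1 ^ 2 = 3
The overall nim-sum is X = 3. A row of size p has a winning move iff p XOR X < p (reduce it to p XOR X).
  20: 20 XOR 3 = 23 ≥ 20 — no move.
  11: 11 XOR 3 = 8 < 11 — winning move (to 8).
  1: 1 XOR 3 = 2 ≥ 1 — no move.
  31: 31 XOR 3 = 28 < 31 — winning move (to 28).
  2: 2 XOR 3 = 1 < 2 — winning move (to 1).
That gives 3 winning moves.

3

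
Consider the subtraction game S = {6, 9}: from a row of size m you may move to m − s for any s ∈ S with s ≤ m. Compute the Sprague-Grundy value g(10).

1

Grundy values for subtraction set {6, 9}:
g(0) = mex{} = 0
g(1) = mex{} = 0
g(2) = mex{} = 0
g(3) = mex{} = 0
g(4) = mex{} = 0
g(5) = mex{} = 0
g(6) = mex{0} = 1
g(7) = mex{0} = 1
g(8) = mex{0} = 1
g(9) = mex{0} = 1
g(10) = mex{0} = 1
So g(10) = 1.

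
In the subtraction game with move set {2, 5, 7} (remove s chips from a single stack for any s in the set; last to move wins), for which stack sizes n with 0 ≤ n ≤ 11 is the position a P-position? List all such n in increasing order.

0, 1, 4, 10

Grundy values for subtraction set {2, 5, 7}:
k:     0  1  2  3  4  5  6  7  8  9 10 11
g(k):  0  0  1  1  0  2  1  3  2  2  0  3
The P-positions (g = 0) in 0..11 are 0, 1, 4, 10.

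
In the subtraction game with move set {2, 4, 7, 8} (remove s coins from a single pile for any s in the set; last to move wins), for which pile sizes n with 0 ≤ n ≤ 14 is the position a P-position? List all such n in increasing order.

0, 1, 6, 11, 12

Build the Grundy sequence with g(k) = mex{g(k−s) : s ∈ {2, 4, 7, 8}, s ≤ k}:
k:     0  1  2  3  4  5  6  7  8  9 10 11 12 13 14
g(k):  0  0  1  1  2  2  0  3  1  4  2  0  0  1  1
The P-positions (g = 0) in 0..14 are 0, 1, 6, 11, 12.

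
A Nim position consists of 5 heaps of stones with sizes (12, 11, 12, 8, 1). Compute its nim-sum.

Nim-sum: 12 ^ 11 ^ 12 ^ 8 ^ 1 = 2.

2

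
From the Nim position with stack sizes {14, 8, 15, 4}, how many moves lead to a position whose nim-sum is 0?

3

Compute the nim-sum pairwise:
14 ⊕ 8 = 6
6 ⊕ 15 = 9
9 ⊕ 4 = 13
The overall nim-sum is X = 13. A stack of size p has a winning move iff p XOR X < p (reduce it to p XOR X).
  14: 14 XOR 13 = 3 < 14 — winning move (to 3).
  8: 8 XOR 13 = 5 < 8 — winning move (to 5).
  15: 15 XOR 13 = 2 < 15 — winning move (to 2).
  4: 4 XOR 13 = 9 ≥ 4 — no move.
That gives 3 winning moves.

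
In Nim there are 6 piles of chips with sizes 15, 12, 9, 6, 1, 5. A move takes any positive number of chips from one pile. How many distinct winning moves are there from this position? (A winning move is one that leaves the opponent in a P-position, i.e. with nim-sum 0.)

3

Compute the nim-sum pairwise:
15 ^ 12 = 3
3 ^ 9 = 10
10 ^ 6 = 12
12 ^ 1 = 13
13 ^ 5 = 8
The overall nim-sum is X = 8. A pile of size p has a winning move iff p XOR X < p (reduce it to p XOR X).
  15: 15 XOR 8 = 7 < 15 — winning move (to 7).
  12: 12 XOR 8 = 4 < 12 — winning move (to 4).
  9: 9 XOR 8 = 1 < 9 — winning move (to 1).
  6: 6 XOR 8 = 14 ≥ 6 — no move.
  1: 1 XOR 8 = 9 ≥ 1 — no move.
  5: 5 XOR 8 = 13 ≥ 5 — no move.
That gives 3 winning moves.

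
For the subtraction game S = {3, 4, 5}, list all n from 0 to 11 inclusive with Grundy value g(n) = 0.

0, 1, 2, 8, 9, 10

Build the Grundy sequence with g(k) = mex{g(k−s) : s ∈ {3, 4, 5}, s ≤ k}:
g(0) = mex{} = 0
g(1) = mex{} = 0
g(2) = mex{} = 0
g(3) = mex{0} = 1
g(4) = mex{0} = 1
g(5) = mex{0} = 1
g(6) = mex{0,1} = 2
g(7) = mex{0,1} = 2
g(8) = mex{1} = 0
g(9) = mex{1,2} = 0
g(10) = mex{1,2} = 0
g(11) = mex{0,2} = 1
The P-positions (g = 0) in 0..11 are 0, 1, 2, 8, 9, 10.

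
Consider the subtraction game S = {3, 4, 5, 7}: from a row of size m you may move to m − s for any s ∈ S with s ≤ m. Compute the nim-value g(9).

3

Build the Grundy sequence with g(k) = mex{g(k−s) : s ∈ {3, 4, 5, 7}, s ≤ k}:
g(0) = mex{} = 0
g(1) = mex{} = 0
g(2) = mex{} = 0
g(3) = mex{0} = 1
g(4) = mex{0} = 1
g(5) = mex{0} = 1
g(6) = mex{0,1} = 2
g(7) = mex{0,1} = 2
g(8) = mex{0,1} = 2
g(9) = mex{0,1,2} = 3
So g(9) = 3.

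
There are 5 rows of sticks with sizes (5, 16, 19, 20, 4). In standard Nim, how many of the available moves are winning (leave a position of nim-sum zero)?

3

Compute the nim-sum pairwise:
5 XOR 16 = 21
21 XOR 19 = 6
6 XOR 20 = 18
18 XOR 4 = 22
The overall nim-sum is X = 22. A row of size p has a winning move iff p XOR X < p (reduce it to p XOR X).
  5: 5 XOR 22 = 19 ≥ 5 — no move.
  16: 16 XOR 22 = 6 < 16 — winning move (to 6).
  19: 19 XOR 22 = 5 < 19 — winning move (to 5).
  20: 20 XOR 22 = 2 < 20 — winning move (to 2).
  4: 4 XOR 22 = 18 ≥ 4 — no move.
That gives 3 winning moves.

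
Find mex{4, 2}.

0 is not in the set, so the mex is 0.

0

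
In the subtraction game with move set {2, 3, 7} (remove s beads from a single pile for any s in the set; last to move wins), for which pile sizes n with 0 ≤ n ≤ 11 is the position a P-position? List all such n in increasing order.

0, 1, 5, 6, 10, 11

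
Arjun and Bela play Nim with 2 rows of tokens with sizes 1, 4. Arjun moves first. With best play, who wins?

Arjun wins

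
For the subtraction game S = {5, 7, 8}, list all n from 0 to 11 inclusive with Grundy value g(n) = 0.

Grundy values for subtraction set {5, 7, 8}:
k:     0  1  2  3  4  5  6  7  8  9 10 11
g(k):  0  0  0  0  0  1  1  1  1  1  2  2
The P-positions (g = 0) in 0..11 are 0, 1, 2, 3, 4.

0, 1, 2, 3, 4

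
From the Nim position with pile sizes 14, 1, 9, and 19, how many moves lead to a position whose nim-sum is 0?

1

In binary:
  01110  (14)
  00001  (1)
  01001  (9)
  10011  (19)
  -----
  10101  (21)
The overall nim-sum is X = 21. A pile of size p has a winning move iff p XOR X < p (reduce it to p XOR X).
  14: 14 XOR 21 = 27 ≥ 14 — no move.
  1: 1 XOR 21 = 20 ≥ 1 — no move.
  9: 9 XOR 21 = 28 ≥ 9 — no move.
  19: 19 XOR 21 = 6 < 19 — winning move (to 6).
That gives 1 winning move.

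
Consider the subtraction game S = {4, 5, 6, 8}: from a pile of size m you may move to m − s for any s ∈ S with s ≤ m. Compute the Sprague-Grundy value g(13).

0

Compute g(0), g(1), … for moves {4, 5, 6, 8}:
k:     0  1  2  3  4  5  6  7  8  9 10 11 12 13
g(k):  0  0  0  0  1  1  1  1  2  2  2  2  0  0
So g(13) = 0.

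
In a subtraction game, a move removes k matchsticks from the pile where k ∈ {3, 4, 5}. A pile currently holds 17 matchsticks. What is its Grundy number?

0

Build the Grundy sequence with g(k) = mex{g(k−s) : s ∈ {3, 4, 5}, s ≤ k}:
k:     0  1  2  3  4  5  6  7  8  9 10 11 12 13 14 15 16 17
g(k):  0  0  0  1  1  1  2  2  0  0  0  1  1  1  2  2  0  0
So g(17) = 0.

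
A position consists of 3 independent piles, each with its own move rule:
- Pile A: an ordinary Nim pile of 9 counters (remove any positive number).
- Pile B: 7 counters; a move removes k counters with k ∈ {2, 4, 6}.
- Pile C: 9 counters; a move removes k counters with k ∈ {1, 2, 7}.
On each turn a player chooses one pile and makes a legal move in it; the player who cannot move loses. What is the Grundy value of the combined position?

10

Pile A is a plain Nim pile of size 9, so its Grundy value is 9.
Build the Grundy sequence for pile B with g(k) = mex{g(k−s) : s ∈ {2, 4, 6}, s ≤ k}:
g(0) = mex{} = 0
g(1) = mex{} = 0
g(2) = mex{0} = 1
g(3) = mex{0} = 1
g(4) = mex{0,1} = 2
g(5) = mex{0,1} = 2
g(6) = mex{0,1,2} = 3
g(7) = mex{0,1,2} = 3
So g(7) = 3.
Build the Grundy sequence for pile C with g(k) = mex{g(k−s) : s ∈ {1, 2, 7}, s ≤ k}:
k:     0  1  2  3  4  5  6  7  8  9
g(k):  0  1  2  0  1  2  0  1  2  0
So g(9) = 0.
The value of a disjunctive sum is the nim-sum of the parts.
Combined value = 9 XOR 3 XOR 0 = 10.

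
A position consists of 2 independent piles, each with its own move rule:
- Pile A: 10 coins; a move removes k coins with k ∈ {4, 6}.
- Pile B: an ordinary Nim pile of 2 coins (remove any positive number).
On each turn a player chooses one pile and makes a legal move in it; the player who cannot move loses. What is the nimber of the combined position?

Build the Grundy sequence for pile A with g(k) = mex{g(k−s) : s ∈ {4, 6}, s ≤ k}:
k:     0  1  2  3  4  5  6  7  8  9 10
g(k):  0  0  0  0  1  1  1  1  2  2  0
So g(10) = 0.
Pile B is a plain Nim pile of size 2, so its Grundy value is 2.
The value of a disjunctive sum is the nim-sum of the parts.
Combined value = 0 ⊕ 2 = 2.

2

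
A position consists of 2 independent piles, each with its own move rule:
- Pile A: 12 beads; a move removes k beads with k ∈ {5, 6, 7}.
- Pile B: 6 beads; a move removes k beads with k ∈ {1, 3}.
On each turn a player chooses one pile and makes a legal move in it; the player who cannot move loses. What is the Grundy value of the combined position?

0

Build the Grundy sequence for pile A with g(k) = mex{g(k−s) : s ∈ {5, 6, 7}, s ≤ k}:
k:     0  1  2  3  4  5  6  7  8  9 10 11 12
g(k):  0  0  0  0  0  1  1  1  1  1  2  2  0
So g(12) = 0.
For pile B, compute g(0), g(1), … with moves {1, 3}:
k:     0  1  2  3  4  5  6
g(k):  0  1  0  1  0  1  0
So g(6) = 0.
By the Sprague-Grundy theorem, the Grundy value of a sum of independent games is the XOR of the component values.
Combined value = 0 XOR 0 = 0.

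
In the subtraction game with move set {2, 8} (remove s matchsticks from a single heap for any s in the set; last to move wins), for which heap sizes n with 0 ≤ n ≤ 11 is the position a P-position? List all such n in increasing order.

0, 1, 4, 5, 10, 11

Build the Grundy sequence with g(k) = mex{g(k−s) : s ∈ {2, 8}, s ≤ k}:
g(0) = mex{} = 0
g(1) = mex{} = 0
g(2) = mex{0} = 1
g(3) = mex{0} = 1
g(4) = mex{1} = 0
g(5) = mex{1} = 0
g(6) = mex{0} = 1
g(7) = mex{0} = 1
g(8) = mex{0,1} = 2
g(9) = mex{0,1} = 2
g(10) = mex{1,2} = 0
g(11) = mex{1,2} = 0
The P-positions (g = 0) in 0..11 are 0, 1, 4, 5, 10, 11.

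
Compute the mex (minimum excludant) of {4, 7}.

0

0 is not in the set, so the mex is 0.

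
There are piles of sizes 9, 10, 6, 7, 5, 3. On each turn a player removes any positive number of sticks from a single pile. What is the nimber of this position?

Nim-sum: 9 ⊕ 10 ⊕ 6 ⊕ 7 ⊕ 5 ⊕ 3 = 4.

4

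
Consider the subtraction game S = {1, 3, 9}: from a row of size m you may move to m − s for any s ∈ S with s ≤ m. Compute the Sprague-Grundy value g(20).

Compute g(0), g(1), … for moves {1, 3, 9}:
k:     0  1  2  3  4  5  6  7  8  9 10 11 12 13 14 15 16 17 18 19 20
g(k):  0  1  0  1  0  1  0  1  0  1  0  1  0  1  0  1  0  1  0  1  0
So g(20) = 0.

0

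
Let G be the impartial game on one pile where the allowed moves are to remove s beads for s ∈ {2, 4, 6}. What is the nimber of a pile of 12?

Grundy values for subtraction set {2, 4, 6}:
g(0) = mex{} = 0
g(1) = mex{} = 0
g(2) = mex{0} = 1
g(3) = mex{0} = 1
g(4) = mex{0,1} = 2
g(5) = mex{0,1} = 2
g(6) = mex{0,1,2} = 3
g(7) = mex{0,1,2} = 3
g(8) = mex{1,2,3} = 0
g(9) = mex{1,2,3} = 0
g(10) = mex{0,2,3} = 1
g(11) = mex{0,2,3} = 1
g(12) = mex{0,1,3} = 2
So g(12) = 2.

2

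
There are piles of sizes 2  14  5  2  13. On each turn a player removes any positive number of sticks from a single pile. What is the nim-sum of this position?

6

Nim-sum: 2 XOR 14 XOR 5 XOR 2 XOR 13 = 6.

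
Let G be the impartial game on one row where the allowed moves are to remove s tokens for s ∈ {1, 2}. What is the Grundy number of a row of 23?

2

Build the Grundy sequence with g(k) = mex{g(k−s) : s ∈ {1, 2}, s ≤ k}:
k:     0  1  2  3  4  5  6  7  8  9 10 11 12 13 14 15 16 17 18 19 20 21 22 23
g(k):  0  1  2  0  1  2  0  1  2  0  1  2  0  1  2  0  1  2  0  1  2  0  1  2
So g(23) = 2.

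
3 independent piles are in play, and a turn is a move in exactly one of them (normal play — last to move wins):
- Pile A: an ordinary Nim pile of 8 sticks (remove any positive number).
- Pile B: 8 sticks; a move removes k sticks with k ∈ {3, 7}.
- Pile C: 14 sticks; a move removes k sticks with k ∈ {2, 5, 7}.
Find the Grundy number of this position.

Pile A is a plain Nim pile of size 8, so its Grundy value is 8.
Grundy values for pile B (subtraction set {3, 7}):
k:     0  1  2  3  4  5  6  7  8
g(k):  0  0  0  1  1  1  0  2  2
So g(8) = 2.
Grundy values for pile C (subtraction set {2, 5, 7}):
g(0) = mex{} = 0
g(1) = mex{} = 0
g(2) = mex{0} = 1
g(3) = mex{0} = 1
g(4) = mex{1} = 0
g(5) = mex{0,1} = 2
g(6) = mex{0} = 1
g(7) = mex{0,1,2} = 3
g(8) = mex{0,1} = 2
g(9) = mex{0,1,3} = 2
g(10) = mex{1,2} = 0
g(11) = mex{0,1,2} = 3
g(12) = mex{0,2,3} = 1
g(13) = mex{1,2,3} = 0
g(14) = mex{1,2,3} = 0
So g(14) = 0.
The value of a disjunctive sum is the nim-sum of the parts.
Combined value = 8 ⊕ 2 ⊕ 0 = 10.

10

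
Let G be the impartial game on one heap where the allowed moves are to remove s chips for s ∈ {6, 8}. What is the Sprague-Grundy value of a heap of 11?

Build the Grundy sequence with g(k) = mex{g(k−s) : s ∈ {6, 8}, s ≤ k}:
k:     0  1  2  3  4  5  6  7  8  9 10 11
g(k):  0  0  0  0  0  0  1  1  1  1  1  1
So g(11) = 1.

1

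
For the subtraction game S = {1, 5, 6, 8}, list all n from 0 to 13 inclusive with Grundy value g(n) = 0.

0, 2, 4, 11, 13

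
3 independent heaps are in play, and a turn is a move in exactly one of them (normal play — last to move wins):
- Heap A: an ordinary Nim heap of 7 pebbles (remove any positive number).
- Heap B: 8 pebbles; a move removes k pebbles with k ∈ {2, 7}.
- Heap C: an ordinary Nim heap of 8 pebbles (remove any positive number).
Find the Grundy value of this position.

13

Heap A is a plain Nim heap of size 7, so its Grundy value is 7.
Grundy values for heap B (subtraction set {2, 7}):
k:     0  1  2  3  4  5  6  7  8
g(k):  0  0  1  1  0  0  1  1  2
So g(8) = 2.
Heap C is a plain Nim heap of size 8, so its Grundy value is 8.
The value of a disjunctive sum is the nim-sum of the parts.
Combined value = 7 ⊕ 2 ⊕ 8 = 13.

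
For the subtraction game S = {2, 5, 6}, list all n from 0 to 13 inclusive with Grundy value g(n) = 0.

0, 1, 4, 8, 11, 12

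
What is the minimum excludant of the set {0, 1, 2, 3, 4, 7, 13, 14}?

The values 0, 1, 2, 3, 4 are all present; 5 is the first non-negative integer missing from the set.

5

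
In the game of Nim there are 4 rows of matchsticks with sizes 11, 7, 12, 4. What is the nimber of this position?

4

Nim-sum: 11 XOR 7 XOR 12 XOR 4 = 4.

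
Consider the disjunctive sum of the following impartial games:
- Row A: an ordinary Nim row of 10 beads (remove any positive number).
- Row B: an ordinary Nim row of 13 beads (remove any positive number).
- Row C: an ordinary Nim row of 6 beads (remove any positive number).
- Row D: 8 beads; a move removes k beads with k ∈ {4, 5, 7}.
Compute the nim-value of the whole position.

Row A is a plain Nim row of size 10, so its Grundy value is 10.
Row B is a plain Nim row of size 13, so its Grundy value is 13.
Row C is a plain Nim row of size 6, so its Grundy value is 6.
Grundy values for row D (subtraction set {4, 5, 7}):
k:     0  1  2  3  4  5  6  7  8
g(k):  0  0  0  0  1  1  1  1  2
So g(8) = 2.
The value of a disjunctive sum is the nim-sum of the parts.
Combined value = 10 ⊕ 13 ⊕ 6 ⊕ 2 = 3.

3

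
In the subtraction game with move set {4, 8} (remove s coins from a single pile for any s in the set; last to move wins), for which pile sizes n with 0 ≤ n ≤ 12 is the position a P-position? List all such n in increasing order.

0, 1, 2, 3, 12

Compute g(0), g(1), … for moves {4, 8}:
g(0) = mex{} = 0
g(1) = mex{} = 0
g(2) = mex{} = 0
g(3) = mex{} = 0
g(4) = mex{0} = 1
g(5) = mex{0} = 1
g(6) = mex{0} = 1
g(7) = mex{0} = 1
g(8) = mex{0,1} = 2
g(9) = mex{0,1} = 2
g(10) = mex{0,1} = 2
g(11) = mex{0,1} = 2
g(12) = mex{1,2} = 0
The P-positions (g = 0) in 0..12 are 0, 1, 2, 3, 12.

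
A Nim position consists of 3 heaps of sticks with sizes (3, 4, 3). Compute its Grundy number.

4

Write each in binary and XOR column by column:
  011  (3)
  100  (4)
  011  (3)
  ---
  100  (4)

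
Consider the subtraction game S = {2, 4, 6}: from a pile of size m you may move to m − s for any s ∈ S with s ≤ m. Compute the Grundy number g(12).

Build the Grundy sequence with g(k) = mex{g(k−s) : s ∈ {2, 4, 6}, s ≤ k}:
g(0) = mex{} = 0
g(1) = mex{} = 0
g(2) = mex{0} = 1
g(3) = mex{0} = 1
g(4) = mex{0,1} = 2
g(5) = mex{0,1} = 2
g(6) = mex{0,1,2} = 3
g(7) = mex{0,1,2} = 3
g(8) = mex{1,2,3} = 0
g(9) = mex{1,2,3} = 0
g(10) = mex{0,2,3} = 1
g(11) = mex{0,2,3} = 1
g(12) = mex{0,1,3} = 2
So g(12) = 2.

2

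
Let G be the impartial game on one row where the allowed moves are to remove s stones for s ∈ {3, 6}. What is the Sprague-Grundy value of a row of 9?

Build the Grundy sequence with g(k) = mex{g(k−s) : s ∈ {3, 6}, s ≤ k}:
k:     0  1  2  3  4  5  6  7  8  9
g(k):  0  0  0  1  1  1  2  2  2  0
So g(9) = 0.

0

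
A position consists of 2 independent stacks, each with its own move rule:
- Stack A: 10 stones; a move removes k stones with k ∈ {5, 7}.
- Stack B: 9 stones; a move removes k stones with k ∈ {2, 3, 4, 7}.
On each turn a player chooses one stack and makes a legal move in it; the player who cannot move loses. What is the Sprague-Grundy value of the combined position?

6

Grundy values for stack A (subtraction set {5, 7}):
g(0) = mex{} = 0
g(1) = mex{} = 0
g(2) = mex{} = 0
g(3) = mex{} = 0
g(4) = mex{} = 0
g(5) = mex{0} = 1
g(6) = mex{0} = 1
g(7) = mex{0} = 1
g(8) = mex{0} = 1
g(9) = mex{0} = 1
g(10) = mex{0,1} = 2
So g(10) = 2.
For stack B, compute g(0), g(1), … with moves {2, 3, 4, 7}:
k:     0  1  2  3  4  5  6  7  8  9
g(k):  0  0  1  1  2  2  0  3  1  4
So g(9) = 4.
By the Sprague-Grundy theorem, the Grundy value of a sum of independent games is the XOR of the component values.
Combined value = 2 ⊕ 4 = 6.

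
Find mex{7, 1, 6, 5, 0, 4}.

The values 0, 1 are all present; 2 is the first non-negative integer missing from the set.

2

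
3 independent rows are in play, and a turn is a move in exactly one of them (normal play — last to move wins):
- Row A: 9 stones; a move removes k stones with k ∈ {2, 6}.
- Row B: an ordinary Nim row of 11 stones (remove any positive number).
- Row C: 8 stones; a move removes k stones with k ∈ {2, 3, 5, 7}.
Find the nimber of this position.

For row A, compute g(0), g(1), … with moves {2, 6}:
k:     0  1  2  3  4  5  6  7  8  9
g(k):  0  0  1  1  0  0  1  1  0  0
So g(9) = 0.
Row B is a plain Nim row of size 11, so its Grundy value is 11.
Build the Grundy sequence for row C with g(k) = mex{g(k−s) : s ∈ {2, 3, 5, 7}, s ≤ k}:
k:     0  1  2  3  4  5  6  7  8
g(k):  0  0  1  1  2  2  3  3  4
So g(8) = 4.
By the Sprague-Grundy theorem, the Grundy value of a sum of independent games is the XOR of the component values.
Combined value = 0 XOR 11 XOR 4 = 15.

15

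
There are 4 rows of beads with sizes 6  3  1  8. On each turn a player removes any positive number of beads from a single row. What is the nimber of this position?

Compute the nim-sum pairwise:
6 ⊕ 3 = 5
5 ⊕ 1 = 4
4 ⊕ 8 = 12

12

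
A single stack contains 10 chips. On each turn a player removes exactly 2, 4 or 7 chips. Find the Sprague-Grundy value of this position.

2

Grundy values for subtraction set {2, 4, 7}:
k:     0  1  2  3  4  5  6  7  8  9 10
g(k):  0  0  1  1  2  2  0  3  1  0  2
So g(10) = 2.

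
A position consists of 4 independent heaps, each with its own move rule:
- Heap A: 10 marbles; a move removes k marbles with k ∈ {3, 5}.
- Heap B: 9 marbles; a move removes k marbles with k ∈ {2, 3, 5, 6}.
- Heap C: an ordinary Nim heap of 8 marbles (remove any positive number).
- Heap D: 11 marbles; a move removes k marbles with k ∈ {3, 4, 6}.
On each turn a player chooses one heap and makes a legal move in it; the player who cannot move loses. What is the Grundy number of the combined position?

For heap A, compute g(0), g(1), … with moves {3, 5}:
g(0) = mex{} = 0
g(1) = mex{} = 0
g(2) = mex{} = 0
g(3) = mex{0} = 1
g(4) = mex{0} = 1
g(5) = mex{0} = 1
g(6) = mex{0,1} = 2
g(7) = mex{0,1} = 2
g(8) = mex{1} = 0
g(9) = mex{1,2} = 0
g(10) = mex{1,2} = 0
So g(10) = 0.
Build the Grundy sequence for heap B with g(k) = mex{g(k−s) : s ∈ {2, 3, 5, 6}, s ≤ k}:
g(0) = mex{} = 0
g(1) = mex{} = 0
g(2) = mex{0} = 1
g(3) = mex{0} = 1
g(4) = mex{0,1} = 2
g(5) = mex{0,1} = 2
g(6) = mex{0,1,2} = 3
g(7) = mex{0,1,2} = 3
g(8) = mex{1,2,3} = 0
g(9) = mex{1,2,3} = 0
So g(9) = 0.
Heap C is a plain Nim heap of size 8, so its Grundy value is 8.
Grundy values for heap D (subtraction set {3, 4, 6}):
g(0) = mex{} = 0
g(1) = mex{} = 0
g(2) = mex{} = 0
g(3) = mex{0} = 1
g(4) = mex{0} = 1
g(5) = mex{0} = 1
g(6) = mex{0,1} = 2
g(7) = mex{0,1} = 2
g(8) = mex{0,1} = 2
g(9) = mex{1,2} = 0
g(10) = mex{1,2} = 0
g(11) = mex{1,2} = 0
So g(11) = 0.
By the Sprague-Grundy theorem, the Grundy value of a sum of independent games is the XOR of the component values.
Combined value = 0 ⊕ 0 ⊕ 8 ⊕ 0 = 8.

8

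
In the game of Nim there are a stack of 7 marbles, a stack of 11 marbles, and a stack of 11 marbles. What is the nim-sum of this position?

Compute the nim-sum pairwise:
7 ⊕ 11 = 12
12 ⊕ 11 = 7

7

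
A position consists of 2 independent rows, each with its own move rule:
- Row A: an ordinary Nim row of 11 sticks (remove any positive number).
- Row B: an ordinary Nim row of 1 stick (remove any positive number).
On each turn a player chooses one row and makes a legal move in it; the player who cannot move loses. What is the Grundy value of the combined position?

10

Row A is a plain Nim row of size 11, so its Grundy value is 11.
Row B is a plain Nim row of size 1, so its Grundy value is 1.
By the Sprague-Grundy theorem, the Grundy value of a sum of independent games is the XOR of the component values.
Combined value = 11 XOR 1 = 10.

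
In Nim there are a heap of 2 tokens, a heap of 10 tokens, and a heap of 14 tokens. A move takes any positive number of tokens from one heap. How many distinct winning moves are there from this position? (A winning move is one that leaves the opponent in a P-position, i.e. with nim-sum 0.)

Compute the nim-sum pairwise:
2 XOR 10 = 8
8 XOR 14 = 6
The overall nim-sum is X = 6. A heap of size p has a winning move iff p XOR X < p (reduce it to p XOR X).
  2: 2 XOR 6 = 4 ≥ 2 — no move.
  10: 10 XOR 6 = 12 ≥ 10 — no move.
  14: 14 XOR 6 = 8 < 14 — winning move (to 8).
That gives 1 winning move.

1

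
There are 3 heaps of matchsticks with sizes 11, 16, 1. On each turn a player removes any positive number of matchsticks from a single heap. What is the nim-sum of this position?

Compute the nim-sum pairwise:
11 ⊕ 16 = 27
27 ⊕ 1 = 26

26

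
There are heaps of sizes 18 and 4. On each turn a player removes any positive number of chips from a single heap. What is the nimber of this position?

22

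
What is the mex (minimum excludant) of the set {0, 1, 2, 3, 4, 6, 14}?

The values 0, 1, 2, 3, 4 are all present; 5 is the first non-negative integer missing from the set.

5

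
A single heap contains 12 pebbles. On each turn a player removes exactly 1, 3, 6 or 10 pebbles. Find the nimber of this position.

1

Compute g(0), g(1), … for moves {1, 3, 6, 10}:
k:     0  1  2  3  4  5  6  7  8  9 10 11 12
g(k):  0  1  0  1  0  1  2  3  2  0  1  0  1
So g(12) = 1.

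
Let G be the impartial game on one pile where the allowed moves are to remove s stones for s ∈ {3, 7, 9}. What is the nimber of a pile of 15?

Grundy values for subtraction set {3, 7, 9}:
k:     0  1  2  3  4  5  6  7  8  9 10 11 12 13 14 15
g(k):  0  0  0  1  1  1  0  2  2  1  3  3  0  2  0  1
So g(15) = 1.

1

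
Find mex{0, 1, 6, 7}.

2

The values 0, 1 are all present; 2 is the first non-negative integer missing from the set.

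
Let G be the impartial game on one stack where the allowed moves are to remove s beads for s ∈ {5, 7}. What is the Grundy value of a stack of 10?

2

Build the Grundy sequence with g(k) = mex{g(k−s) : s ∈ {5, 7}, s ≤ k}:
k:     0  1  2  3  4  5  6  7  8  9 10
g(k):  0  0  0  0  0  1  1  1  1  1  2
So g(10) = 2.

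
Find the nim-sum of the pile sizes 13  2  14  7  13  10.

1

Nim-sum: 13 ^ 2 ^ 14 ^ 7 ^ 13 ^ 10 = 1.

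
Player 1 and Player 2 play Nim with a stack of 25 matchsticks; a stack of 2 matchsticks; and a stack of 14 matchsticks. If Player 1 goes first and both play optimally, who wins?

Player 1 wins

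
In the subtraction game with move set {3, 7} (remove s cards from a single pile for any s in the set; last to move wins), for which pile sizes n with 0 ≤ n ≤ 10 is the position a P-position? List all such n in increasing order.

0, 1, 2, 6, 10

Grundy values for subtraction set {3, 7}:
k:     0  1  2  3  4  5  6  7  8  9 10
g(k):  0  0  0  1  1  1  0  2  2  1  0
The P-positions (g = 0) in 0..10 are 0, 1, 2, 6, 10.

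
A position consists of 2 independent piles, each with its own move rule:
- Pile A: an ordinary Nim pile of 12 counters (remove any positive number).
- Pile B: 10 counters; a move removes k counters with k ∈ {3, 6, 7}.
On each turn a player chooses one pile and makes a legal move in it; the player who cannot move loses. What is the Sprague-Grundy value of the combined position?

12

Pile A is a plain Nim pile of size 12, so its Grundy value is 12.
Build the Grundy sequence for pile B with g(k) = mex{g(k−s) : s ∈ {3, 6, 7}, s ≤ k}:
g(0) = mex{} = 0
g(1) = mex{} = 0
g(2) = mex{} = 0
g(3) = mex{0} = 1
g(4) = mex{0} = 1
g(5) = mex{0} = 1
g(6) = mex{0,1} = 2
g(7) = mex{0,1} = 2
g(8) = mex{0,1} = 2
g(9) = mex{0,1,2} = 3
g(10) = mex{1,2} = 0
So g(10) = 0.
The value of a disjunctive sum is the nim-sum of the parts.
Combined value = 12 ⊕ 0 = 12.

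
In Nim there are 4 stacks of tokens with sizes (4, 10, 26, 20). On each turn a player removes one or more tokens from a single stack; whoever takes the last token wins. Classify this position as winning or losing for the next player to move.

Losing position

Nim-sum: 4 XOR 10 XOR 26 XOR 20 = 0.
The nim-sum is 0, so this is a P-position: the player to move is in a losing position under optimal play.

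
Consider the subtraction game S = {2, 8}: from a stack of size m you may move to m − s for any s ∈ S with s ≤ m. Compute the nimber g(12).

Compute g(0), g(1), … for moves {2, 8}:
g(0) = mex{} = 0
g(1) = mex{} = 0
g(2) = mex{0} = 1
g(3) = mex{0} = 1
g(4) = mex{1} = 0
g(5) = mex{1} = 0
g(6) = mex{0} = 1
g(7) = mex{0} = 1
g(8) = mex{0,1} = 2
g(9) = mex{0,1} = 2
g(10) = mex{1,2} = 0
g(11) = mex{1,2} = 0
g(12) = mex{0} = 1
So g(12) = 1.

1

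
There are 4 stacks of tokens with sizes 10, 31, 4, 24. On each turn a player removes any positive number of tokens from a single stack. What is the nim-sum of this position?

9

Nim-sum: 10 ⊕ 31 ⊕ 4 ⊕ 24 = 9.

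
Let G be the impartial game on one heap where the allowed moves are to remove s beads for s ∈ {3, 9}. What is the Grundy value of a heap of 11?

1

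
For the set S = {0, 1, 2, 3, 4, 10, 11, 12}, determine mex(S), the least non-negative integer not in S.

5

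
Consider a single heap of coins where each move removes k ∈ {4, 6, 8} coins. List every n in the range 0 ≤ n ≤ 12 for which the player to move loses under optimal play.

0, 1, 2, 3, 12

Compute g(0), g(1), … for moves {4, 6, 8}:
g(0) = mex{} = 0
g(1) = mex{} = 0
g(2) = mex{} = 0
g(3) = mex{} = 0
g(4) = mex{0} = 1
g(5) = mex{0} = 1
g(6) = mex{0} = 1
g(7) = mex{0} = 1
g(8) = mex{0,1} = 2
g(9) = mex{0,1} = 2
g(10) = mex{0,1} = 2
g(11) = mex{0,1} = 2
g(12) = mex{1,2} = 0
The P-positions (g = 0) in 0..12 are 0, 1, 2, 3, 12.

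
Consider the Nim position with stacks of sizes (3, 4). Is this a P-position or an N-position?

N-position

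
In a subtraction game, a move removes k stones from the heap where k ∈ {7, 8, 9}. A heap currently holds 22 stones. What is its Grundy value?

0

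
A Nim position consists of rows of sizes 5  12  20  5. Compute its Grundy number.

Nim-sum: 5 ^ 12 ^ 20 ^ 5 = 24.

24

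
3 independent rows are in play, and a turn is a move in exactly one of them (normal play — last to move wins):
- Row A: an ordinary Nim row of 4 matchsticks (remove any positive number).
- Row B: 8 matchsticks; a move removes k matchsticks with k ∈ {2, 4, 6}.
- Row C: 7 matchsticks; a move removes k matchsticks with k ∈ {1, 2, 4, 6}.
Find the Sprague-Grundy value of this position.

0

Row A is a plain Nim row of size 4, so its Grundy value is 4.
For row B, compute g(0), g(1), … with moves {2, 4, 6}:
g(0) = mex{} = 0
g(1) = mex{} = 0
g(2) = mex{0} = 1
g(3) = mex{0} = 1
g(4) = mex{0,1} = 2
g(5) = mex{0,1} = 2
g(6) = mex{0,1,2} = 3
g(7) = mex{0,1,2} = 3
g(8) = mex{1,2,3} = 0
So g(8) = 0.
Build the Grundy sequence for row C with g(k) = mex{g(k−s) : s ∈ {1, 2, 4, 6}, s ≤ k}:
k:     0  1  2  3  4  5  6  7
g(k):  0  1  2  0  1  2  3  4
So g(7) = 4.
By the Sprague-Grundy theorem, the Grundy value of a sum of independent games is the XOR of the component values.
Combined value = 4 XOR 0 XOR 4 = 0.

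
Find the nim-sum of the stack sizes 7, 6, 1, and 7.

Compute the nim-sum pairwise:
7 ⊕ 6 = 1
1 ⊕ 1 = 0
0 ⊕ 7 = 7

7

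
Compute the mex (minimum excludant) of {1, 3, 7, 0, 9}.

2

The values 0, 1 are all present; 2 is the first non-negative integer missing from the set.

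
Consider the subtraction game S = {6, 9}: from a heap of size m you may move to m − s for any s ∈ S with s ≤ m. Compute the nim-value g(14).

Build the Grundy sequence with g(k) = mex{g(k−s) : s ∈ {6, 9}, s ≤ k}:
k:     0  1  2  3  4  5  6  7  8  9 10 11 12 13 14
g(k):  0  0  0  0  0  0  1  1  1  1  1  1  2  2  2
So g(14) = 2.

2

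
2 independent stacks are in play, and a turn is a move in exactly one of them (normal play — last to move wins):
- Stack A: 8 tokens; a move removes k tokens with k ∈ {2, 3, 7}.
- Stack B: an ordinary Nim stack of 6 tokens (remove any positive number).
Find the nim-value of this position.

Build the Grundy sequence for stack A with g(k) = mex{g(k−s) : s ∈ {2, 3, 7}, s ≤ k}:
k:     0  1  2  3  4  5  6  7  8
g(k):  0  0  1  1  2  0  0  1  1
So g(8) = 1.
Stack B is a plain Nim stack of size 6, so its Grundy value is 6.
By the Sprague-Grundy theorem, the Grundy value of a sum of independent games is the XOR of the component values.
Combined value = 1 ⊕ 6 = 7.

7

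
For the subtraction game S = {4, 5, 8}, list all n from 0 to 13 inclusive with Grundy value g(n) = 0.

0, 1, 2, 3, 12, 13

Grundy values for subtraction set {4, 5, 8}:
g(0) = mex{} = 0
g(1) = mex{} = 0
g(2) = mex{} = 0
g(3) = mex{} = 0
g(4) = mex{0} = 1
g(5) = mex{0} = 1
g(6) = mex{0} = 1
g(7) = mex{0} = 1
g(8) = mex{0,1} = 2
g(9) = mex{0,1} = 2
g(10) = mex{0,1} = 2
g(11) = mex{0,1} = 2
g(12) = mex{1,2} = 0
g(13) = mex{1,2} = 0
The P-positions (g = 0) in 0..13 are 0, 1, 2, 3, 12, 13.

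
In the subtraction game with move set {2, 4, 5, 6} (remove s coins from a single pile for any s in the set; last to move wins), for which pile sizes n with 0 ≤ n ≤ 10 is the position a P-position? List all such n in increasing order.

Compute g(0), g(1), … for moves {2, 4, 5, 6}:
k:     0  1  2  3  4  5  6  7  8  9 10
g(k):  0  0  1  1  2  2  3  3  0  0  1
The P-positions (g = 0) in 0..10 are 0, 1, 8, 9.

0, 1, 8, 9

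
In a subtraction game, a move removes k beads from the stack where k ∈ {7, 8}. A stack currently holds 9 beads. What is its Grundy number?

1

Grundy values for subtraction set {7, 8}:
g(0) = mex{} = 0
g(1) = mex{} = 0
g(2) = mex{} = 0
g(3) = mex{} = 0
g(4) = mex{} = 0
g(5) = mex{} = 0
g(6) = mex{} = 0
g(7) = mex{0} = 1
g(8) = mex{0} = 1
g(9) = mex{0} = 1
So g(9) = 1.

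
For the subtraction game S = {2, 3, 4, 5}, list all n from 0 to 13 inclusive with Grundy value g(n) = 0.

0, 1, 7, 8

Build the Grundy sequence with g(k) = mex{g(k−s) : s ∈ {2, 3, 4, 5}, s ≤ k}:
g(0) = mex{} = 0
g(1) = mex{} = 0
g(2) = mex{0} = 1
g(3) = mex{0} = 1
g(4) = mex{0,1} = 2
g(5) = mex{0,1} = 2
g(6) = mex{0,1,2} = 3
g(7) = mex{1,2} = 0
g(8) = mex{1,2,3} = 0
g(9) = mex{0,2,3} = 1
g(10) = mex{0,2,3} = 1
g(11) = mex{0,1,3} = 2
g(12) = mex{0,1} = 2
g(13) = mex{0,1,2} = 3
The P-positions (g = 0) in 0..13 are 0, 1, 7, 8.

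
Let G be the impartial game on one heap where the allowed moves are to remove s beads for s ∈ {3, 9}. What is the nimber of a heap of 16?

1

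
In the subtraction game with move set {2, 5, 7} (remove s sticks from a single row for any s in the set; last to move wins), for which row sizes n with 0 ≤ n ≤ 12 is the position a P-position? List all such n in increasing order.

0, 1, 4, 10

Grundy values for subtraction set {2, 5, 7}:
g(0) = mex{} = 0
g(1) = mex{} = 0
g(2) = mex{0} = 1
g(3) = mex{0} = 1
g(4) = mex{1} = 0
g(5) = mex{0,1} = 2
g(6) = mex{0} = 1
g(7) = mex{0,1,2} = 3
g(8) = mex{0,1} = 2
g(9) = mex{0,1,3} = 2
g(10) = mex{1,2} = 0
g(11) = mex{0,1,2} = 3
g(12) = mex{0,2,3} = 1
The P-positions (g = 0) in 0..12 are 0, 1, 4, 10.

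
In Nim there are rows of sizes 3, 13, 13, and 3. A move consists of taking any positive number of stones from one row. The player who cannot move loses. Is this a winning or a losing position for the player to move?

Losing position

Nim-sum: 3 ^ 13 ^ 13 ^ 3 = 0.
The nim-sum is 0, so this is a P-position: the player to move is in a losing position under optimal play.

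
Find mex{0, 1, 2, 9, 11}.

The values 0, 1, 2 are all present; 3 is the first non-negative integer missing from the set.

3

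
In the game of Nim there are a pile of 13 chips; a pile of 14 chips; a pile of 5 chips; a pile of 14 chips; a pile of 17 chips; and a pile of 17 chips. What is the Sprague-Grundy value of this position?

Bitwise XOR of the heap sizes:
  01101  (13)
  01110  (14)
  00101  (5)
  01110  (14)
  10001  (17)
  10001  (17)
  -----
  01000  (8)

8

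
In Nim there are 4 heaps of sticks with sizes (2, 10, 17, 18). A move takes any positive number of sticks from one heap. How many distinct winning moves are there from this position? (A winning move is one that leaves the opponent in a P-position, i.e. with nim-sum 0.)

Compute the nim-sum pairwise:
2 ^ 10 = 8
8 ^ 17 = 25
25 ^ 18 = 11
The overall nim-sum is X = 11. A heap of size p has a winning move iff p XOR X < p (reduce it to p XOR X).
  2: 2 XOR 11 = 9 ≥ 2 — no move.
  10: 10 XOR 11 = 1 < 10 — winning move (to 1).
  17: 17 XOR 11 = 26 ≥ 17 — no move.
  18: 18 XOR 11 = 25 ≥ 18 — no move.
That gives 1 winning move.

1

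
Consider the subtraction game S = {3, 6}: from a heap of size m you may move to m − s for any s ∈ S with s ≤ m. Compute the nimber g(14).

1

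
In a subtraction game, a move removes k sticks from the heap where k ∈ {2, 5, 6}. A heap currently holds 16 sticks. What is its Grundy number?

2

Compute g(0), g(1), … for moves {2, 5, 6}:
k:     0  1  2  3  4  5  6  7  8  9 10 11 12 13 14 15 16
g(k):  0  0  1  1  0  2  1  3  0  2  1  0  0  1  1  0  2
So g(16) = 2.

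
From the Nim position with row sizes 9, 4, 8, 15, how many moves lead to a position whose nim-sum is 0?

Nim-sum: 9 XOR 4 XOR 8 XOR 15 = 10.
The overall nim-sum is X = 10. A row of size p has a winning move iff p XOR X < p (reduce it to p XOR X).
  9: 9 XOR 10 = 3 < 9 — winning move (to 3).
  4: 4 XOR 10 = 14 ≥ 4 — no move.
  8: 8 XOR 10 = 2 < 8 — winning move (to 2).
  15: 15 XOR 10 = 5 < 15 — winning move (to 5).
That gives 3 winning moves.

3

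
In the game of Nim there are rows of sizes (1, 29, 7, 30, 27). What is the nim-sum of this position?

Write each in binary and XOR column by column:
  00001  (1)
  11101  (29)
  00111  (7)
  11110  (30)
  11011  (27)
  -----
  11110  (30)

30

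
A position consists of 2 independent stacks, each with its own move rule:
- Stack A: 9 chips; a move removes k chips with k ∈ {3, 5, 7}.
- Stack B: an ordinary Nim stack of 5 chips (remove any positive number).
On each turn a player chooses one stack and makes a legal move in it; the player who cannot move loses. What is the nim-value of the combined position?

For stack A, compute g(0), g(1), … with moves {3, 5, 7}:
k:     0  1  2  3  4  5  6  7  8  9
g(k):  0  0  0  1  1  1  2  2  2  3
So g(9) = 3.
Stack B is a plain Nim stack of size 5, so its Grundy value is 5.
By the Sprague-Grundy theorem, the Grundy value of a sum of independent games is the XOR of the component values.
Combined value = 3 ⊕ 5 = 6.

6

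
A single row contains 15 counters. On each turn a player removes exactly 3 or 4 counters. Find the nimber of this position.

Grundy values for subtraction set {3, 4}:
k:     0  1  2  3  4  5  6  7  8  9 10 11 12 13 14 15
g(k):  0  0  0  1  1  1  2  0  0  0  1  1  1  2  0  0
So g(15) = 0.

0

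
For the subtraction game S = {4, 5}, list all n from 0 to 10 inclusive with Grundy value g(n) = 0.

0, 1, 2, 3, 9, 10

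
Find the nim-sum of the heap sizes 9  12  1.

4

Compute the nim-sum pairwise:
9 ^ 12 = 5
5 ^ 1 = 4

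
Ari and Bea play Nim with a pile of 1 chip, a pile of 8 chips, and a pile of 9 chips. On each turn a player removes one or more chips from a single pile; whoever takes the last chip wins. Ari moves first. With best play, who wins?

Nim-sum: 1 ⊕ 8 ⊕ 9 = 0.
The nim-sum is 0, so this is a P-position: the player to move is in a losing position under optimal play; Ari is about to move from it and so loses — Bea wins.

Bea wins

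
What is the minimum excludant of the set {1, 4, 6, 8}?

0

0 is not in the set, so the mex is 0.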